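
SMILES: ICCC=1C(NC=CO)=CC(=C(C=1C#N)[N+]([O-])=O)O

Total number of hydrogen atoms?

10

Hydrogens are implicit in SMILES; fill each atom to its normal valence:
  5 × C (aromatic): no H
  2 × C: 2 H each → 4
  2 × C: 1 H each → 2
  2 × O: 1 H each → 2
  1 × C (aromatic): 1 H
  1 × C: no H
  1 × I: no H
  1 × N: 1 H
  1 × N: no H
  1 × N (charge +1): no H
  1 × O: no H
  1 × O (charge -1): no H
  Total hydrogens = 10.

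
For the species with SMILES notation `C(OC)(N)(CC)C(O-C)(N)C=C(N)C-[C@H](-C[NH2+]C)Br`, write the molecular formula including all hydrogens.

C12H28BrN4O2+

Heavy atoms from the SMILES: 1 Br, 12 C, 4 N, 2 O.
Implicit hydrogens by atom environment:
  4 × C: 3 H each → 12
  3 × C: 2 H each → 6
  3 × C: no H
  3 × N: 2 H each → 6
  2 × C: 1 H each → 2
  2 × O: no H
  1 × Br: no H
  1 × N (charge +1): 2 H
  Total hydrogens = 28.
Net charge +1.
Molecular formula: C12H28BrN4O2+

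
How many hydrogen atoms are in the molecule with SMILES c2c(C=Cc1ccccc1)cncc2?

Hydrogens are implicit in SMILES; fill each atom to its normal valence:
  9 × C (aromatic): 1 H each → 9
  2 × C: 1 H each → 2
  2 × C (aromatic): no H
  1 × N (aromatic): no H
  Total hydrogens = 11.

11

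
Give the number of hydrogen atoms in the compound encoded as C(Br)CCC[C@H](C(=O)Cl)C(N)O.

13

Hydrogens are implicit in SMILES; fill each atom to its normal valence:
  4 × C: 2 H each → 8
  2 × C: 1 H each → 2
  1 × Br: no H
  1 × C: no H
  1 × Cl: no H
  1 × N: 2 H
  1 × O: 1 H
  1 × O: no H
  Total hydrogens = 13.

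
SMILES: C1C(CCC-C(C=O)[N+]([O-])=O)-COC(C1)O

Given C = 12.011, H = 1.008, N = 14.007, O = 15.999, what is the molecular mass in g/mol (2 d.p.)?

Molecular formula: C10H17NO5.
M = 10×12.011 + 17×1.008 + 1×14.007 + 5×15.999 = 231.25 g/mol.

231.25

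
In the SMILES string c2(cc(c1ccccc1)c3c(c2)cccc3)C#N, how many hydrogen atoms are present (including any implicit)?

Hydrogens are implicit in SMILES; fill each atom to its normal valence:
  11 × C (aromatic): 1 H each → 11
  5 × C (aromatic): no H
  1 × C: no H
  1 × N: no H
  Total hydrogens = 11.

11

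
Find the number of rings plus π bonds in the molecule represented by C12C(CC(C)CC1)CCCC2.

2

Molecular formula from the SMILES: C11H20.
DoU = (2C + 2 + N − H − X)/2 = (2·11 + 2 + 0 − 20 − 0)/2 = 4/2 = 2.
(Structurally: 2 ring(s) + 0 π bond(s) = 2.)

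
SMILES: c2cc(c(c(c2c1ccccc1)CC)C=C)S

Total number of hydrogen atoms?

Hydrogens are implicit in SMILES; fill each atom to its normal valence:
  7 × C (aromatic): 1 H each → 7
  5 × C (aromatic): no H
  2 × C: 2 H each → 4
  1 × C: 3 H
  1 × C: 1 H
  1 × S: 1 H
  Total hydrogens = 16.

16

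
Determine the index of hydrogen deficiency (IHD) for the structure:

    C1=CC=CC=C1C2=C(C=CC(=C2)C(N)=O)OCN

Molecular formula from the SMILES: C14H14N2O2.
DoU = (2C + 2 + N − H − X)/2 = (2·14 + 2 + 2 − 14 − 0)/2 = 18/2 = 9.
(Structurally: 2 ring(s) + 7 π bond(s) = 9.)

9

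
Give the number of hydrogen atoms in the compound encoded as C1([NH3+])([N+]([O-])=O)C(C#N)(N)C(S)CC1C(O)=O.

11

Hydrogens are implicit in SMILES; fill each atom to its normal valence:
  4 × C: no H
  2 × C: 1 H each → 2
  2 × O: no H
  1 × C: 2 H
  1 × N (charge +1): 3 H
  1 × N: 2 H
  1 × N: no H
  1 × N (charge +1): no H
  1 × O: 1 H
  1 × O (charge -1): no H
  1 × S: 1 H
  Total hydrogens = 11.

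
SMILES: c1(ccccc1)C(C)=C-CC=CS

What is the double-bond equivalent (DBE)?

6

Molecular formula from the SMILES: C12H14S.
DoU = (2C + 2 + N − H − X)/2 = (2·12 + 2 + 0 − 14 − 0)/2 = 12/2 = 6.
(Structurally: 1 ring(s) + 5 π bond(s) = 6.)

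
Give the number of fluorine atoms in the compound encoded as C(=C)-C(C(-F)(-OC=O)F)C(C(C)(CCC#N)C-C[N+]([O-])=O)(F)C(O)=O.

The symbol for fluorine appears 3 times in the SMILES.

3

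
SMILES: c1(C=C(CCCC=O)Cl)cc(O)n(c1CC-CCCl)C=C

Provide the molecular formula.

C16H21Cl2NO2

Heavy atoms from the SMILES: 16 C, 2 Cl, 1 N, 2 O.
Implicit hydrogens by atom environment:
  8 × C: 2 H each → 16
  3 × C: 1 H each → 3
  3 × C (aromatic): no H
  2 × Cl: no H
  1 × C (aromatic): 1 H
  1 × C: no H
  1 × N (aromatic): no H
  1 × O: 1 H
  1 × O: no H
  Total hydrogens = 21.
Molecular formula: C16H21Cl2NO2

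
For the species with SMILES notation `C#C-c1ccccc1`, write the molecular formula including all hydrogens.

C8H6

Heavy atoms from the SMILES: 8 C.
Implicit hydrogens by atom environment:
  5 × C (aromatic): 1 H each → 5
  1 × C: 1 H
  1 × C (aromatic): no H
  1 × C: no H
  Total hydrogens = 6.
Molecular formula: C8H6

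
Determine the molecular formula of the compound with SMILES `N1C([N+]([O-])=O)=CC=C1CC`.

C6H8N2O2

Heavy atoms from the SMILES: 6 C, 2 N, 2 O.
Implicit hydrogens by atom environment:
  2 × C (aromatic): 1 H each → 2
  2 × C (aromatic): no H
  1 × C: 3 H
  1 × C: 2 H
  1 × N (aromatic): 1 H
  1 × N (charge +1): no H
  1 × O: no H
  1 × O (charge -1): no H
  Total hydrogens = 8.
Molecular formula: C6H8N2O2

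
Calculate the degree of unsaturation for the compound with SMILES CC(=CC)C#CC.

3

Molecular formula from the SMILES: C7H10.
DoU = (2C + 2 + N − H − X)/2 = (2·7 + 2 + 0 − 10 − 0)/2 = 6/2 = 3.
(Structurally: 0 ring(s) + 3 π bond(s) = 3.)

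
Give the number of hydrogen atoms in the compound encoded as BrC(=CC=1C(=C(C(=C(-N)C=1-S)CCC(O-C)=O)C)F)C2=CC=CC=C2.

19

Hydrogens are implicit in SMILES; fill each atom to its normal valence:
  7 × C (aromatic): no H
  5 × C (aromatic): 1 H each → 5
  2 × C: 3 H each → 6
  2 × C: 2 H each → 4
  2 × C: no H
  2 × O: no H
  1 × Br: no H
  1 × C: 1 H
  1 × F: no H
  1 × N: 2 H
  1 × S: 1 H
  Total hydrogens = 19.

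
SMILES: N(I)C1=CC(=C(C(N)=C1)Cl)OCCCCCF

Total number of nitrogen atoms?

2

The symbol for nitrogen appears 2 times in the SMILES.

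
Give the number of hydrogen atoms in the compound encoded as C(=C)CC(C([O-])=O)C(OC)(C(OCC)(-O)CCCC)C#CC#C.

Hydrogens are implicit in SMILES; fill each atom to its normal valence:
  6 × C: 2 H each → 12
  6 × C: no H
  3 × C: 3 H each → 9
  3 × C: 1 H each → 3
  3 × O: no H
  1 × O: 1 H
  1 × O (charge -1): no H
  Total hydrogens = 25.

25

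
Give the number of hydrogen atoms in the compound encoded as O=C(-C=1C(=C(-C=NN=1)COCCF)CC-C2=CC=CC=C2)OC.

Hydrogens are implicit in SMILES; fill each atom to its normal valence:
  6 × C (aromatic): 1 H each → 6
  5 × C: 2 H each → 10
  4 × C (aromatic): no H
  3 × O: no H
  2 × N (aromatic): no H
  1 × C: 3 H
  1 × C: no H
  1 × F: no H
  Total hydrogens = 19.

19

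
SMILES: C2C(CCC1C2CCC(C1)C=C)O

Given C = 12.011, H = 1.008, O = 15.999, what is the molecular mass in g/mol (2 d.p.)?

180.29

Molecular formula: C12H20O.
M = 12×12.011 + 20×1.008 + 1×15.999 = 180.29 g/mol.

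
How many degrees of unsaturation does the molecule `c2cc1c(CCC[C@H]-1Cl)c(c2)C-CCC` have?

5

Molecular formula from the SMILES: C14H19Cl.
DoU = (2C + 2 + N − H − X)/2 = (2·14 + 2 + 0 − 19 − 1)/2 = 10/2 = 5.
(Structurally: 2 ring(s) + 3 π bond(s) = 5.)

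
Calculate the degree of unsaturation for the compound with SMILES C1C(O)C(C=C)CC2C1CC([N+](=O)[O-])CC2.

4

Molecular formula from the SMILES: C12H19NO3.
DoU = (2C + 2 + N − H − X)/2 = (2·12 + 2 + 1 − 19 − 0)/2 = 8/2 = 4.
(Structurally: 2 ring(s) + 2 π bond(s) = 4.)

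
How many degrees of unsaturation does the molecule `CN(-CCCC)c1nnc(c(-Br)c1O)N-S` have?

4

Molecular formula from the SMILES: C9H15BrN4OS.
DoU = (2C + 2 + N − H − X)/2 = (2·9 + 2 + 4 − 15 − 1)/2 = 8/2 = 4.
(Structurally: 1 ring(s) + 3 π bond(s) = 4.)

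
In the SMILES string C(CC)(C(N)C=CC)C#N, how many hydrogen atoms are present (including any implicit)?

14

Hydrogens are implicit in SMILES; fill each atom to its normal valence:
  4 × C: 1 H each → 4
  2 × C: 3 H each → 6
  1 × C: 2 H
  1 × C: no H
  1 × N: 2 H
  1 × N: no H
  Total hydrogens = 14.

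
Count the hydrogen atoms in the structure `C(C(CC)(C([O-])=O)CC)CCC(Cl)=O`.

16

Hydrogens are implicit in SMILES; fill each atom to its normal valence:
  5 × C: 2 H each → 10
  3 × C: no H
  2 × C: 3 H each → 6
  2 × O: no H
  1 × Cl: no H
  1 × O (charge -1): no H
  Total hydrogens = 16.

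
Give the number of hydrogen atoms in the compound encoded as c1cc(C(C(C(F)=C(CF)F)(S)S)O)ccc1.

Hydrogens are implicit in SMILES; fill each atom to its normal valence:
  5 × C (aromatic): 1 H each → 5
  3 × C: no H
  3 × F: no H
  2 × S: 1 H each → 2
  1 × C: 2 H
  1 × C: 1 H
  1 × C (aromatic): no H
  1 × O: 1 H
  Total hydrogens = 11.

11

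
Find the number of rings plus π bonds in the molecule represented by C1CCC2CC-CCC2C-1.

Molecular formula from the SMILES: C10H18.
DoU = (2C + 2 + N − H − X)/2 = (2·10 + 2 + 0 − 18 − 0)/2 = 4/2 = 2.
(Structurally: 2 ring(s) + 0 π bond(s) = 2.)

2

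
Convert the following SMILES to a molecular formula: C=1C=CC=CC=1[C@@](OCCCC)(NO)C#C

Heavy atoms from the SMILES: 13 C, 1 N, 2 O.
Implicit hydrogens by atom environment:
  5 × C (aromatic): 1 H each → 5
  3 × C: 2 H each → 6
  2 × C: no H
  1 × C: 3 H
  1 × C: 1 H
  1 × C (aromatic): no H
  1 × N: 1 H
  1 × O: 1 H
  1 × O: no H
  Total hydrogens = 17.
Molecular formula: C13H17NO2

C13H17NO2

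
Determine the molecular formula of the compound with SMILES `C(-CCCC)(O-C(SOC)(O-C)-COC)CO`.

Heavy atoms from the SMILES: 11 C, 5 O, 1 S.
Implicit hydrogens by atom environment:
  5 × C: 2 H each → 10
  4 × C: 3 H each → 12
  4 × O: no H
  1 × C: 1 H
  1 × C: no H
  1 × O: 1 H
  1 × S: no H
  Total hydrogens = 24.
Molecular formula: C11H24O5S

C11H24O5S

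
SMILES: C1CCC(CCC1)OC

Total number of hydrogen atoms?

16

Hydrogens are implicit in SMILES; fill each atom to its normal valence:
  6 × C: 2 H each → 12
  1 × C: 3 H
  1 × C: 1 H
  1 × O: no H
  Total hydrogens = 16.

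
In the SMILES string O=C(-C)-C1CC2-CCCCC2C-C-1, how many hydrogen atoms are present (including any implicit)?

Hydrogens are implicit in SMILES; fill each atom to its normal valence:
  7 × C: 2 H each → 14
  3 × C: 1 H each → 3
  1 × C: 3 H
  1 × C: no H
  1 × O: no H
  Total hydrogens = 20.

20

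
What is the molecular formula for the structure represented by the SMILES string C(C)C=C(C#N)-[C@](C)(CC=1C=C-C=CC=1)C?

Heavy atoms from the SMILES: 15 C, 1 N.
Implicit hydrogens by atom environment:
  5 × C (aromatic): 1 H each → 5
  3 × C: 3 H each → 9
  3 × C: no H
  2 × C: 2 H each → 4
  1 × C: 1 H
  1 × C (aromatic): no H
  1 × N: no H
  Total hydrogens = 19.
Molecular formula: C15H19N

C15H19N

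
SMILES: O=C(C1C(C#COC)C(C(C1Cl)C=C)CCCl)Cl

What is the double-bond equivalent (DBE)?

Molecular formula from the SMILES: C13H15Cl3O2.
DoU = (2C + 2 + N − H − X)/2 = (2·13 + 2 + 0 − 15 − 3)/2 = 10/2 = 5.
(Structurally: 1 ring(s) + 4 π bond(s) = 5.)

5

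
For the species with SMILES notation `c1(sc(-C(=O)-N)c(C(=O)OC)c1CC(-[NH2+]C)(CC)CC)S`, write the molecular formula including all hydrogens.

C14H23N2O3S2+

Heavy atoms from the SMILES: 14 C, 2 N, 3 O, 2 S.
Implicit hydrogens by atom environment:
  4 × C: 3 H each → 12
  4 × C (aromatic): no H
  3 × C: 2 H each → 6
  3 × C: no H
  3 × O: no H
  1 × N: 2 H
  1 × N (charge +1): 2 H
  1 × S: 1 H
  1 × S (aromatic): no H
  Total hydrogens = 23.
Net charge +1.
Molecular formula: C14H23N2O3S2+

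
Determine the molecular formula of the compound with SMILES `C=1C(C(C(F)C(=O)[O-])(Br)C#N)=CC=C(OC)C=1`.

Heavy atoms from the SMILES: 1 Br, 11 C, 1 F, 1 N, 3 O.
Implicit hydrogens by atom environment:
  4 × C (aromatic): 1 H each → 4
  3 × C: no H
  2 × C (aromatic): no H
  2 × O: no H
  1 × Br: no H
  1 × C: 3 H
  1 × C: 1 H
  1 × F: no H
  1 × N: no H
  1 × O (charge -1): no H
  Total hydrogens = 8.
Net charge -1.
Molecular formula: C11H8BrFNO3-

C11H8BrFNO3-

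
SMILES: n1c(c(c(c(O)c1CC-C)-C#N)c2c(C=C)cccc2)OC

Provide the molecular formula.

Heavy atoms from the SMILES: 18 C, 2 N, 2 O.
Implicit hydrogens by atom environment:
  7 × C (aromatic): no H
  4 × C (aromatic): 1 H each → 4
  3 × C: 2 H each → 6
  2 × C: 3 H each → 6
  1 × C: 1 H
  1 × C: no H
  1 × N (aromatic): no H
  1 × N: no H
  1 × O: 1 H
  1 × O: no H
  Total hydrogens = 18.
Molecular formula: C18H18N2O2

C18H18N2O2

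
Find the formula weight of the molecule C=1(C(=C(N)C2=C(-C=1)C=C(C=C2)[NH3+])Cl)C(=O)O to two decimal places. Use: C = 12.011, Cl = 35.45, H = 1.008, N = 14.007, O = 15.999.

Molecular formula: C11H10ClN2O2+.
M = 11×12.011 + 1×35.45 + 10×1.008 + 2×14.007 + 2×15.999 = 237.66 g/mol.

237.66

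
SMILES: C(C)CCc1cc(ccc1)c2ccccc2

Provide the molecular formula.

Heavy atoms from the SMILES: 16 C.
Implicit hydrogens by atom environment:
  9 × C (aromatic): 1 H each → 9
  3 × C: 2 H each → 6
  3 × C (aromatic): no H
  1 × C: 3 H
  Total hydrogens = 18.
Molecular formula: C16H18

C16H18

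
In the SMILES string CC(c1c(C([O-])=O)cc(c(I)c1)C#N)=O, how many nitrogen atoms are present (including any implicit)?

The symbol for nitrogen appears 1 time in the SMILES.

1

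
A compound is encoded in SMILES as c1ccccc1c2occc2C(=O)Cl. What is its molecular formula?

C11H7ClO2

Heavy atoms from the SMILES: 11 C, 1 Cl, 2 O.
Implicit hydrogens by atom environment:
  7 × C (aromatic): 1 H each → 7
  3 × C (aromatic): no H
  1 × C: no H
  1 × Cl: no H
  1 × O (aromatic): no H
  1 × O: no H
  Total hydrogens = 7.
Molecular formula: C11H7ClO2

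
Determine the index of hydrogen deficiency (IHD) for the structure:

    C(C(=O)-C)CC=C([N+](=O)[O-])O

Molecular formula from the SMILES: C6H9NO4.
DoU = (2C + 2 + N − H − X)/2 = (2·6 + 2 + 1 − 9 − 0)/2 = 6/2 = 3.
(Structurally: 0 ring(s) + 3 π bond(s) = 3.)

3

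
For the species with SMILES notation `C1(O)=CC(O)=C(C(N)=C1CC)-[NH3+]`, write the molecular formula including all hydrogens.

Heavy atoms from the SMILES: 8 C, 2 N, 2 O.
Implicit hydrogens by atom environment:
  5 × C (aromatic): no H
  2 × O: 1 H each → 2
  1 × C: 3 H
  1 × C: 2 H
  1 × C (aromatic): 1 H
  1 × N (charge +1): 3 H
  1 × N: 2 H
  Total hydrogens = 13.
Net charge +1.
Molecular formula: C8H13N2O2+

C8H13N2O2+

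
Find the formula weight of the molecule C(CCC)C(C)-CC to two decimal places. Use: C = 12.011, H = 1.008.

Molecular formula: C8H18.
M = 8×12.011 + 18×1.008 = 114.23 g/mol.

114.23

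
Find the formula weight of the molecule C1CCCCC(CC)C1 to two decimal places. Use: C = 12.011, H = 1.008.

Molecular formula: C9H18.
M = 9×12.011 + 18×1.008 = 126.24 g/mol.

126.24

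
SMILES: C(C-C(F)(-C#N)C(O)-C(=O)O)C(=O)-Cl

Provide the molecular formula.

C7H7ClFNO4

Heavy atoms from the SMILES: 7 C, 1 Cl, 1 F, 1 N, 4 O.
Implicit hydrogens by atom environment:
  4 × C: no H
  2 × C: 2 H each → 4
  2 × O: 1 H each → 2
  2 × O: no H
  1 × C: 1 H
  1 × Cl: no H
  1 × F: no H
  1 × N: no H
  Total hydrogens = 7.
Molecular formula: C7H7ClFNO4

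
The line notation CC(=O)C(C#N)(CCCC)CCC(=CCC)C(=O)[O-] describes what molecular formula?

Heavy atoms from the SMILES: 15 C, 1 N, 3 O.
Implicit hydrogens by atom environment:
  6 × C: 2 H each → 12
  5 × C: no H
  3 × C: 3 H each → 9
  2 × O: no H
  1 × C: 1 H
  1 × N: no H
  1 × O (charge -1): no H
  Total hydrogens = 22.
Net charge -1.
Molecular formula: C15H22NO3-

C15H22NO3-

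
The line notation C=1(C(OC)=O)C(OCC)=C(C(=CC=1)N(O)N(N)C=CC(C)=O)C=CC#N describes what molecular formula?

Heavy atoms from the SMILES: 17 C, 4 N, 5 O.
Implicit hydrogens by atom environment:
  4 × C: 1 H each → 4
  4 × C (aromatic): no H
  4 × O: no H
  3 × C: 3 H each → 9
  3 × C: no H
  3 × N: no H
  2 × C (aromatic): 1 H each → 2
  1 × C: 2 H
  1 × N: 2 H
  1 × O: 1 H
  Total hydrogens = 20.
Molecular formula: C17H20N4O5

C17H20N4O5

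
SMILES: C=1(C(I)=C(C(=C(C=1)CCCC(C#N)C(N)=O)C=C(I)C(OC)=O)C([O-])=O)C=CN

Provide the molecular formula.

C19H18I2N3O5-

Heavy atoms from the SMILES: 19 C, 2 I, 3 N, 5 O.
Implicit hydrogens by atom environment:
  5 × C (aromatic): no H
  5 × C: no H
  4 × C: 1 H each → 4
  4 × O: no H
  3 × C: 2 H each → 6
  2 × I: no H
  2 × N: 2 H each → 4
  1 × C: 3 H
  1 × C (aromatic): 1 H
  1 × N: no H
  1 × O (charge -1): no H
  Total hydrogens = 18.
Net charge -1.
Molecular formula: C19H18I2N3O5-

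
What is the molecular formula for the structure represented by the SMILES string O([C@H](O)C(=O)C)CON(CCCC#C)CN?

Heavy atoms from the SMILES: 10 C, 2 N, 4 O.
Implicit hydrogens by atom environment:
  5 × C: 2 H each → 10
  3 × O: no H
  2 × C: 1 H each → 2
  2 × C: no H
  1 × C: 3 H
  1 × N: 2 H
  1 × N: no H
  1 × O: 1 H
  Total hydrogens = 18.
Molecular formula: C10H18N2O4

C10H18N2O4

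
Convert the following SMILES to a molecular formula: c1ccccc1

Heavy atoms from the SMILES: 6 C.
Implicit hydrogens by atom environment:
  6 × C (aromatic): 1 H each → 6
  Total hydrogens = 6.
Molecular formula: C6H6

C6H6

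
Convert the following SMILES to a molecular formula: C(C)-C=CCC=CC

Heavy atoms from the SMILES: 8 C.
Implicit hydrogens by atom environment:
  4 × C: 1 H each → 4
  2 × C: 3 H each → 6
  2 × C: 2 H each → 4
  Total hydrogens = 14.
Molecular formula: C8H14

C8H14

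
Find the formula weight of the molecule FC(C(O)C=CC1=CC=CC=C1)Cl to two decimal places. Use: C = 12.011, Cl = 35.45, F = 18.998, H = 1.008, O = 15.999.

Molecular formula: C10H10ClFO.
M = 10×12.011 + 1×35.45 + 1×18.998 + 10×1.008 + 1×15.999 = 200.64 g/mol.

200.64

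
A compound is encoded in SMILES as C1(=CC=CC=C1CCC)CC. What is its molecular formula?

C11H16

Heavy atoms from the SMILES: 11 C.
Implicit hydrogens by atom environment:
  4 × C (aromatic): 1 H each → 4
  3 × C: 2 H each → 6
  2 × C: 3 H each → 6
  2 × C (aromatic): no H
  Total hydrogens = 16.
Molecular formula: C11H16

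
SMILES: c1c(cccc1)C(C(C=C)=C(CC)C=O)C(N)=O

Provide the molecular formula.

C15H17NO2

Heavy atoms from the SMILES: 15 C, 1 N, 2 O.
Implicit hydrogens by atom environment:
  5 × C (aromatic): 1 H each → 5
  3 × C: 1 H each → 3
  3 × C: no H
  2 × C: 2 H each → 4
  2 × O: no H
  1 × C: 3 H
  1 × C (aromatic): no H
  1 × N: 2 H
  Total hydrogens = 17.
Molecular formula: C15H17NO2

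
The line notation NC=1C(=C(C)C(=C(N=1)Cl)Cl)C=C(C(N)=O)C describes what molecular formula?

Heavy atoms from the SMILES: 10 C, 2 Cl, 3 N, 1 O.
Implicit hydrogens by atom environment:
  5 × C (aromatic): no H
  2 × C: 3 H each → 6
  2 × C: no H
  2 × Cl: no H
  2 × N: 2 H each → 4
  1 × C: 1 H
  1 × N (aromatic): no H
  1 × O: no H
  Total hydrogens = 11.
Molecular formula: C10H11Cl2N3O

C10H11Cl2N3O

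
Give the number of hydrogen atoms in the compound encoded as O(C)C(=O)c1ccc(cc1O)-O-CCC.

14

Hydrogens are implicit in SMILES; fill each atom to its normal valence:
  3 × C (aromatic): 1 H each → 3
  3 × C (aromatic): no H
  3 × O: no H
  2 × C: 3 H each → 6
  2 × C: 2 H each → 4
  1 × C: no H
  1 × O: 1 H
  Total hydrogens = 14.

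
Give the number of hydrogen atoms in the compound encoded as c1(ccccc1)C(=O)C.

Hydrogens are implicit in SMILES; fill each atom to its normal valence:
  5 × C (aromatic): 1 H each → 5
  1 × C: 3 H
  1 × C (aromatic): no H
  1 × C: no H
  1 × O: no H
  Total hydrogens = 8.

8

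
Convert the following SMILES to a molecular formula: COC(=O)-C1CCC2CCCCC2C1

Heavy atoms from the SMILES: 12 C, 2 O.
Implicit hydrogens by atom environment:
  7 × C: 2 H each → 14
  3 × C: 1 H each → 3
  2 × O: no H
  1 × C: 3 H
  1 × C: no H
  Total hydrogens = 20.
Molecular formula: C12H20O2

C12H20O2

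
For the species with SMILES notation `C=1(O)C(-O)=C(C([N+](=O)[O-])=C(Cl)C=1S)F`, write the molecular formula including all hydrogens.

C6H3ClFNO4S

Heavy atoms from the SMILES: 6 C, 1 Cl, 1 F, 1 N, 4 O, 1 S.
Implicit hydrogens by atom environment:
  6 × C (aromatic): no H
  2 × O: 1 H each → 2
  1 × Cl: no H
  1 × F: no H
  1 × N (charge +1): no H
  1 × O: no H
  1 × O (charge -1): no H
  1 × S: 1 H
  Total hydrogens = 3.
Molecular formula: C6H3ClFNO4S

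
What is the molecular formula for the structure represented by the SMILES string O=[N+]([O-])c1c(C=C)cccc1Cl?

Heavy atoms from the SMILES: 8 C, 1 Cl, 1 N, 2 O.
Implicit hydrogens by atom environment:
  3 × C (aromatic): 1 H each → 3
  3 × C (aromatic): no H
  1 × C: 2 H
  1 × C: 1 H
  1 × Cl: no H
  1 × N (charge +1): no H
  1 × O: no H
  1 × O (charge -1): no H
  Total hydrogens = 6.
Molecular formula: C8H6ClNO2

C8H6ClNO2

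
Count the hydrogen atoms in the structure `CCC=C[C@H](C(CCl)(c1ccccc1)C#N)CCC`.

Hydrogens are implicit in SMILES; fill each atom to its normal valence:
  5 × C (aromatic): 1 H each → 5
  4 × C: 2 H each → 8
  3 × C: 1 H each → 3
  2 × C: 3 H each → 6
  2 × C: no H
  1 × C (aromatic): no H
  1 × Cl: no H
  1 × N: no H
  Total hydrogens = 22.

22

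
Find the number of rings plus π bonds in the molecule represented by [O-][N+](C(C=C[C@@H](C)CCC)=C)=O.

Molecular formula from the SMILES: C9H15NO2.
DoU = (2C + 2 + N − H − X)/2 = (2·9 + 2 + 1 − 15 − 0)/2 = 6/2 = 3.
(Structurally: 0 ring(s) + 3 π bond(s) = 3.)

3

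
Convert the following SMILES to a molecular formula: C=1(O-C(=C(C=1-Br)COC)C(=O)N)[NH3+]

Heavy atoms from the SMILES: 1 Br, 7 C, 2 N, 3 O.
Implicit hydrogens by atom environment:
  4 × C (aromatic): no H
  2 × O: no H
  1 × Br: no H
  1 × C: 3 H
  1 × C: 2 H
  1 × C: no H
  1 × N (charge +1): 3 H
  1 × N: 2 H
  1 × O (aromatic): no H
  Total hydrogens = 10.
Net charge +1.
Molecular formula: C7H10BrN2O3+

C7H10BrN2O3+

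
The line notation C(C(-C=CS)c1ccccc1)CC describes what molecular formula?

C12H16S

Heavy atoms from the SMILES: 12 C, 1 S.
Implicit hydrogens by atom environment:
  5 × C (aromatic): 1 H each → 5
  3 × C: 1 H each → 3
  2 × C: 2 H each → 4
  1 × C: 3 H
  1 × C (aromatic): no H
  1 × S: 1 H
  Total hydrogens = 16.
Molecular formula: C12H16S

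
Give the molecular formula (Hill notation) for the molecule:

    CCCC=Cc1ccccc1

C11H14

Heavy atoms from the SMILES: 11 C.
Implicit hydrogens by atom environment:
  5 × C (aromatic): 1 H each → 5
  2 × C: 2 H each → 4
  2 × C: 1 H each → 2
  1 × C: 3 H
  1 × C (aromatic): no H
  Total hydrogens = 14.
Molecular formula: C11H14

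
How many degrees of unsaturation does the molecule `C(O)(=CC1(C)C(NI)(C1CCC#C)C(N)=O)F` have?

Molecular formula from the SMILES: C11H14FIN2O2.
DoU = (2C + 2 + N − H − X)/2 = (2·11 + 2 + 2 − 14 − 2)/2 = 10/2 = 5.
(Structurally: 1 ring(s) + 4 π bond(s) = 5.)

5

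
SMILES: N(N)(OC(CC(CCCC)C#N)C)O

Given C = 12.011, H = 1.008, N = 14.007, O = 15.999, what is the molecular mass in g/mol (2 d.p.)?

201.27

Molecular formula: C9H19N3O2.
M = 9×12.011 + 19×1.008 + 3×14.007 + 2×15.999 = 201.27 g/mol.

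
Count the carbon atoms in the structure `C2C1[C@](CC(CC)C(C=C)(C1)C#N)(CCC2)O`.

15

The symbol for carbon appears 15 times in the SMILES.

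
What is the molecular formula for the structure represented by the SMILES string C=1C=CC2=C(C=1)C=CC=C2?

C10H8

Heavy atoms from the SMILES: 10 C.
Implicit hydrogens by atom environment:
  8 × C (aromatic): 1 H each → 8
  2 × C (aromatic): no H
  Total hydrogens = 8.
Molecular formula: C10H8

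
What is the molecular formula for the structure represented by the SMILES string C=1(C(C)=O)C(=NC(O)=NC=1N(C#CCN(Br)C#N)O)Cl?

Heavy atoms from the SMILES: 1 Br, 10 C, 1 Cl, 5 N, 3 O.
Implicit hydrogens by atom environment:
  4 × C (aromatic): no H
  4 × C: no H
  3 × N: no H
  2 × N (aromatic): no H
  2 × O: 1 H each → 2
  1 × Br: no H
  1 × C: 3 H
  1 × C: 2 H
  1 × Cl: no H
  1 × O: no H
  Total hydrogens = 7.
Molecular formula: C10H7BrClN5O3

C10H7BrClN5O3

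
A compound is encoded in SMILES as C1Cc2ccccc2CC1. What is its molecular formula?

Heavy atoms from the SMILES: 10 C.
Implicit hydrogens by atom environment:
  4 × C: 2 H each → 8
  4 × C (aromatic): 1 H each → 4
  2 × C (aromatic): no H
  Total hydrogens = 12.
Molecular formula: C10H12

C10H12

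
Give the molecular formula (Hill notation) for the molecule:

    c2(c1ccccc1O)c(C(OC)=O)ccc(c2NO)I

Heavy atoms from the SMILES: 14 C, 1 I, 1 N, 4 O.
Implicit hydrogens by atom environment:
  6 × C (aromatic): 1 H each → 6
  6 × C (aromatic): no H
  2 × O: 1 H each → 2
  2 × O: no H
  1 × C: 3 H
  1 × C: no H
  1 × I: no H
  1 × N: 1 H
  Total hydrogens = 12.
Molecular formula: C14H12INO4

C14H12INO4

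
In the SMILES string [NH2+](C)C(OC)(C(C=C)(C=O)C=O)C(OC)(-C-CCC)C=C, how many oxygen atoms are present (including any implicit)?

The symbol for oxygen appears 4 times in the SMILES.

4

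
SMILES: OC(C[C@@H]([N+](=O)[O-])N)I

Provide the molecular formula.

C3H7IN2O3

Heavy atoms from the SMILES: 3 C, 1 I, 2 N, 3 O.
Implicit hydrogens by atom environment:
  2 × C: 1 H each → 2
  1 × C: 2 H
  1 × I: no H
  1 × N: 2 H
  1 × N (charge +1): no H
  1 × O: 1 H
  1 × O: no H
  1 × O (charge -1): no H
  Total hydrogens = 7.
Molecular formula: C3H7IN2O3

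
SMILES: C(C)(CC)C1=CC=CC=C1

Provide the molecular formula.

C10H14

Heavy atoms from the SMILES: 10 C.
Implicit hydrogens by atom environment:
  5 × C (aromatic): 1 H each → 5
  2 × C: 3 H each → 6
  1 × C: 2 H
  1 × C: 1 H
  1 × C (aromatic): no H
  Total hydrogens = 14.
Molecular formula: C10H14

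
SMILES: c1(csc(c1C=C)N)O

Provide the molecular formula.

Heavy atoms from the SMILES: 6 C, 1 N, 1 O, 1 S.
Implicit hydrogens by atom environment:
  3 × C (aromatic): no H
  1 × C: 2 H
  1 × C (aromatic): 1 H
  1 × C: 1 H
  1 × N: 2 H
  1 × O: 1 H
  1 × S (aromatic): no H
  Total hydrogens = 7.
Molecular formula: C6H7NOS

C6H7NOS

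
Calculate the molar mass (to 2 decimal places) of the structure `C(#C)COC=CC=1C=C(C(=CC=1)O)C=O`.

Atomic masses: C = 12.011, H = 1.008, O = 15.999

202.21

Molecular formula: C12H10O3.
M = 12×12.011 + 10×1.008 + 3×15.999 = 202.21 g/mol.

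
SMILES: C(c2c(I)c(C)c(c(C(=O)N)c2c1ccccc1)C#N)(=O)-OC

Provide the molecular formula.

C17H13IN2O3

Heavy atoms from the SMILES: 17 C, 1 I, 2 N, 3 O.
Implicit hydrogens by atom environment:
  7 × C (aromatic): no H
  5 × C (aromatic): 1 H each → 5
  3 × C: no H
  3 × O: no H
  2 × C: 3 H each → 6
  1 × I: no H
  1 × N: 2 H
  1 × N: no H
  Total hydrogens = 13.
Molecular formula: C17H13IN2O3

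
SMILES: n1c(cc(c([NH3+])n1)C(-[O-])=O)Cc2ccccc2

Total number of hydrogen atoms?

Hydrogens are implicit in SMILES; fill each atom to its normal valence:
  6 × C (aromatic): 1 H each → 6
  4 × C (aromatic): no H
  2 × N (aromatic): no H
  1 × C: 2 H
  1 × C: no H
  1 × N (charge +1): 3 H
  1 × O: no H
  1 × O (charge -1): no H
  Total hydrogens = 11.

11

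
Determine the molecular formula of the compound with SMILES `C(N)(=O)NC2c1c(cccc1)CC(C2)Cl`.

Heavy atoms from the SMILES: 11 C, 1 Cl, 2 N, 1 O.
Implicit hydrogens by atom environment:
  4 × C (aromatic): 1 H each → 4
  2 × C: 2 H each → 4
  2 × C: 1 H each → 2
  2 × C (aromatic): no H
  1 × C: no H
  1 × Cl: no H
  1 × N: 2 H
  1 × N: 1 H
  1 × O: no H
  Total hydrogens = 13.
Molecular formula: C11H13ClN2O

C11H13ClN2O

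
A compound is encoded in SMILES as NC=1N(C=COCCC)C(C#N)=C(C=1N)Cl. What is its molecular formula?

C10H13ClN4O

Heavy atoms from the SMILES: 10 C, 1 Cl, 4 N, 1 O.
Implicit hydrogens by atom environment:
  4 × C (aromatic): no H
  2 × C: 2 H each → 4
  2 × C: 1 H each → 2
  2 × N: 2 H each → 4
  1 × C: 3 H
  1 × C: no H
  1 × Cl: no H
  1 × N (aromatic): no H
  1 × N: no H
  1 × O: no H
  Total hydrogens = 13.
Molecular formula: C10H13ClN4O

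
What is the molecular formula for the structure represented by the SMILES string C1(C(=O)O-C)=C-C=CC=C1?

C8H8O2

Heavy atoms from the SMILES: 8 C, 2 O.
Implicit hydrogens by atom environment:
  5 × C (aromatic): 1 H each → 5
  2 × O: no H
  1 × C: 3 H
  1 × C (aromatic): no H
  1 × C: no H
  Total hydrogens = 8.
Molecular formula: C8H8O2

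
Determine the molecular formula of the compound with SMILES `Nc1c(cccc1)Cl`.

C6H6ClN

Heavy atoms from the SMILES: 6 C, 1 Cl, 1 N.
Implicit hydrogens by atom environment:
  4 × C (aromatic): 1 H each → 4
  2 × C (aromatic): no H
  1 × Cl: no H
  1 × N: 2 H
  Total hydrogens = 6.
Molecular formula: C6H6ClN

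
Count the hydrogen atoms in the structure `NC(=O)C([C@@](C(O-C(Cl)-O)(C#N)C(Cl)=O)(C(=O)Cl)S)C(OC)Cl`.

10

Hydrogens are implicit in SMILES; fill each atom to its normal valence:
  6 × C: no H
  5 × O: no H
  4 × Cl: no H
  3 × C: 1 H each → 3
  1 × C: 3 H
  1 × N: 2 H
  1 × N: no H
  1 × O: 1 H
  1 × S: 1 H
  Total hydrogens = 10.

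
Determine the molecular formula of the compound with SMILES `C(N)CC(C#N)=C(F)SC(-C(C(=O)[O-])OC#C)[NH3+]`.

C10H12FN3O3S

Heavy atoms from the SMILES: 10 C, 1 F, 3 N, 3 O, 1 S.
Implicit hydrogens by atom environment:
  5 × C: no H
  3 × C: 1 H each → 3
  2 × C: 2 H each → 4
  2 × O: no H
  1 × F: no H
  1 × N (charge +1): 3 H
  1 × N: 2 H
  1 × N: no H
  1 × O (charge -1): no H
  1 × S: no H
  Total hydrogens = 12.
Molecular formula: C10H12FN3O3S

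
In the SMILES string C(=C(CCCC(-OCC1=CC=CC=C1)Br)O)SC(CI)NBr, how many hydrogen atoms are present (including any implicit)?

20

Hydrogens are implicit in SMILES; fill each atom to its normal valence:
  5 × C: 2 H each → 10
  5 × C (aromatic): 1 H each → 5
  3 × C: 1 H each → 3
  2 × Br: no H
  1 × C: no H
  1 × C (aromatic): no H
  1 × I: no H
  1 × N: 1 H
  1 × O: 1 H
  1 × O: no H
  1 × S: no H
  Total hydrogens = 20.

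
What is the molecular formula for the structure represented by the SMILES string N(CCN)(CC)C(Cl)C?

Heavy atoms from the SMILES: 6 C, 1 Cl, 2 N.
Implicit hydrogens by atom environment:
  3 × C: 2 H each → 6
  2 × C: 3 H each → 6
  1 × C: 1 H
  1 × Cl: no H
  1 × N: 2 H
  1 × N: no H
  Total hydrogens = 15.
Molecular formula: C6H15ClN2

C6H15ClN2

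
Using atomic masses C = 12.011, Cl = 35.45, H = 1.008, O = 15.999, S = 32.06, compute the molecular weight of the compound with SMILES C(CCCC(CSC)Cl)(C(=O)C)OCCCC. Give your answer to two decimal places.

280.85

Molecular formula: C13H25ClO2S.
M = 13×12.011 + 1×35.45 + 25×1.008 + 2×15.999 + 1×32.06 = 280.85 g/mol.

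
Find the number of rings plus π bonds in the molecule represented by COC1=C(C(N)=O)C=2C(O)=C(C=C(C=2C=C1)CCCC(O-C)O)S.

8

Molecular formula from the SMILES: C17H21NO5S.
DoU = (2C + 2 + N − H − X)/2 = (2·17 + 2 + 1 − 21 − 0)/2 = 16/2 = 8.
(Structurally: 2 ring(s) + 6 π bond(s) = 8.)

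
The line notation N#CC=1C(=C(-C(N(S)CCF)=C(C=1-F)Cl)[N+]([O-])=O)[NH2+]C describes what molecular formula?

Heavy atoms from the SMILES: 10 C, 1 Cl, 2 F, 4 N, 2 O, 1 S.
Implicit hydrogens by atom environment:
  6 × C (aromatic): no H
  2 × C: 2 H each → 4
  2 × F: no H
  2 × N: no H
  1 × C: 3 H
  1 × C: no H
  1 × Cl: no H
  1 × N (charge +1): 2 H
  1 × N (charge +1): no H
  1 × O: no H
  1 × O (charge -1): no H
  1 × S: 1 H
  Total hydrogens = 10.
Net charge +1.
Molecular formula: C10H10ClF2N4O2S+

C10H10ClF2N4O2S+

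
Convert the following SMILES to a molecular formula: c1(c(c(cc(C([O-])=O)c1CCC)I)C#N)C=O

Heavy atoms from the SMILES: 12 C, 1 I, 1 N, 3 O.
Implicit hydrogens by atom environment:
  5 × C (aromatic): no H
  2 × C: 2 H each → 4
  2 × C: no H
  2 × O: no H
  1 × C: 3 H
  1 × C (aromatic): 1 H
  1 × C: 1 H
  1 × I: no H
  1 × N: no H
  1 × O (charge -1): no H
  Total hydrogens = 9.
Net charge -1.
Molecular formula: C12H9INO3-

C12H9INO3-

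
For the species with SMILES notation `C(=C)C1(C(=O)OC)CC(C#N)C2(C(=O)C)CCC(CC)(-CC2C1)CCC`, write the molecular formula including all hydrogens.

Heavy atoms from the SMILES: 22 C, 1 N, 3 O.
Implicit hydrogens by atom environment:
  9 × C: 2 H each → 18
  6 × C: no H
  4 × C: 3 H each → 12
  3 × C: 1 H each → 3
  3 × O: no H
  1 × N: no H
  Total hydrogens = 33.
Molecular formula: C22H33NO3

C22H33NO3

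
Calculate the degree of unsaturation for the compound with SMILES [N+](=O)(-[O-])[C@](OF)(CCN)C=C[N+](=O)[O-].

3

Molecular formula from the SMILES: C5H8FN3O5.
DoU = (2C + 2 + N − H − X)/2 = (2·5 + 2 + 3 − 8 − 1)/2 = 6/2 = 3.
(Structurally: 0 ring(s) + 3 π bond(s) = 3.)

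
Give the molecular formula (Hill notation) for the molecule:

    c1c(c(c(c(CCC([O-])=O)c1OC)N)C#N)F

Heavy atoms from the SMILES: 11 C, 1 F, 2 N, 3 O.
Implicit hydrogens by atom environment:
  5 × C (aromatic): no H
  2 × C: 2 H each → 4
  2 × C: no H
  2 × O: no H
  1 × C: 3 H
  1 × C (aromatic): 1 H
  1 × F: no H
  1 × N: 2 H
  1 × N: no H
  1 × O (charge -1): no H
  Total hydrogens = 10.
Net charge -1.
Molecular formula: C11H10FN2O3-

C11H10FN2O3-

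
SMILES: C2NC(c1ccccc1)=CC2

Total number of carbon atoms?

10

The symbol for carbon appears 10 times in the SMILES. Lowercase c denotes aromatic carbon and counts toward C.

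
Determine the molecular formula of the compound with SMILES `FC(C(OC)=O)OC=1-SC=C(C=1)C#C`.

C9H7FO3S

Heavy atoms from the SMILES: 9 C, 1 F, 3 O, 1 S.
Implicit hydrogens by atom environment:
  3 × O: no H
  2 × C (aromatic): 1 H each → 2
  2 × C: 1 H each → 2
  2 × C (aromatic): no H
  2 × C: no H
  1 × C: 3 H
  1 × F: no H
  1 × S (aromatic): no H
  Total hydrogens = 7.
Molecular formula: C9H7FO3S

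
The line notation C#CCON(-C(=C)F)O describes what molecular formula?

C5H6FNO2

Heavy atoms from the SMILES: 5 C, 1 F, 1 N, 2 O.
Implicit hydrogens by atom environment:
  2 × C: 2 H each → 4
  2 × C: no H
  1 × C: 1 H
  1 × F: no H
  1 × N: no H
  1 × O: 1 H
  1 × O: no H
  Total hydrogens = 6.
Molecular formula: C5H6FNO2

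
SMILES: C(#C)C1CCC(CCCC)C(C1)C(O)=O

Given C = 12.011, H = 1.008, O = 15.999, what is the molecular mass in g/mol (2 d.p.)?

Molecular formula: C13H20O2.
M = 13×12.011 + 20×1.008 + 2×15.999 = 208.30 g/mol.

208.30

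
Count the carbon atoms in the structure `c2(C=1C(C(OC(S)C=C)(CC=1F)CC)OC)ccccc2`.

The symbol for carbon appears 17 times in the SMILES. Lowercase c denotes aromatic carbon and counts toward C.

17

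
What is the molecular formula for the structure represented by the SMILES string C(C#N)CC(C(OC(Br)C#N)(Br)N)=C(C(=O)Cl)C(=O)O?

C10H8Br2ClN3O4

Heavy atoms from the SMILES: 2 Br, 10 C, 1 Cl, 3 N, 4 O.
Implicit hydrogens by atom environment:
  7 × C: no H
  3 × O: no H
  2 × Br: no H
  2 × C: 2 H each → 4
  2 × N: no H
  1 × C: 1 H
  1 × Cl: no H
  1 × N: 2 H
  1 × O: 1 H
  Total hydrogens = 8.
Molecular formula: C10H8Br2ClN3O4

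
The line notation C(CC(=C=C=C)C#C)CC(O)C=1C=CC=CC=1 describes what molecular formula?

C16H16O

Heavy atoms from the SMILES: 16 C, 1 O.
Implicit hydrogens by atom environment:
  5 × C (aromatic): 1 H each → 5
  4 × C: 2 H each → 8
  4 × C: no H
  2 × C: 1 H each → 2
  1 × C (aromatic): no H
  1 × O: 1 H
  Total hydrogens = 16.
Molecular formula: C16H16O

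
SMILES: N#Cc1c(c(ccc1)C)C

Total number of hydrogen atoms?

Hydrogens are implicit in SMILES; fill each atom to its normal valence:
  3 × C (aromatic): 1 H each → 3
  3 × C (aromatic): no H
  2 × C: 3 H each → 6
  1 × C: no H
  1 × N: no H
  Total hydrogens = 9.

9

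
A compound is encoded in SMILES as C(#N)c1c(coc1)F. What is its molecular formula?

Heavy atoms from the SMILES: 5 C, 1 F, 1 N, 1 O.
Implicit hydrogens by atom environment:
  2 × C (aromatic): 1 H each → 2
  2 × C (aromatic): no H
  1 × C: no H
  1 × F: no H
  1 × N: no H
  1 × O (aromatic): no H
  Total hydrogens = 2.
Molecular formula: C5H2FNO

C5H2FNO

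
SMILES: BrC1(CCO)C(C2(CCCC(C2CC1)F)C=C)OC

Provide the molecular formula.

Heavy atoms from the SMILES: 1 Br, 15 C, 1 F, 2 O.
Implicit hydrogens by atom environment:
  8 × C: 2 H each → 16
  4 × C: 1 H each → 4
  2 × C: no H
  1 × Br: no H
  1 × C: 3 H
  1 × F: no H
  1 × O: 1 H
  1 × O: no H
  Total hydrogens = 24.
Molecular formula: C15H24BrFO2

C15H24BrFO2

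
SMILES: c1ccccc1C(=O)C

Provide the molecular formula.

Heavy atoms from the SMILES: 8 C, 1 O.
Implicit hydrogens by atom environment:
  5 × C (aromatic): 1 H each → 5
  1 × C: 3 H
  1 × C (aromatic): no H
  1 × C: no H
  1 × O: no H
  Total hydrogens = 8.
Molecular formula: C8H8O

C8H8O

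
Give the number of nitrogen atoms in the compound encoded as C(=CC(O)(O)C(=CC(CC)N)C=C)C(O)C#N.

2

The symbol for nitrogen appears 2 times in the SMILES.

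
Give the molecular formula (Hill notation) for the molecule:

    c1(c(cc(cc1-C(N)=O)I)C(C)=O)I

Heavy atoms from the SMILES: 9 C, 2 I, 1 N, 2 O.
Implicit hydrogens by atom environment:
  4 × C (aromatic): no H
  2 × C (aromatic): 1 H each → 2
  2 × C: no H
  2 × I: no H
  2 × O: no H
  1 × C: 3 H
  1 × N: 2 H
  Total hydrogens = 7.
Molecular formula: C9H7I2NO2

C9H7I2NO2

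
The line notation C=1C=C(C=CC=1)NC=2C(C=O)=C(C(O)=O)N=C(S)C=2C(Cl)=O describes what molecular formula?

Heavy atoms from the SMILES: 14 C, 1 Cl, 2 N, 4 O, 1 S.
Implicit hydrogens by atom environment:
  6 × C (aromatic): no H
  5 × C (aromatic): 1 H each → 5
  3 × O: no H
  2 × C: no H
  1 × C: 1 H
  1 × Cl: no H
  1 × N: 1 H
  1 × N (aromatic): no H
  1 × O: 1 H
  1 × S: 1 H
  Total hydrogens = 9.
Molecular formula: C14H9ClN2O4S

C14H9ClN2O4S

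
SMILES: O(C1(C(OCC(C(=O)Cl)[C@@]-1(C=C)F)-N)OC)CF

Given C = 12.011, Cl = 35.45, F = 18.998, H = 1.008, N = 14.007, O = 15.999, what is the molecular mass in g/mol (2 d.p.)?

Molecular formula: C10H14ClF2NO4.
M = 10×12.011 + 1×35.45 + 2×18.998 + 14×1.008 + 1×14.007 + 4×15.999 = 285.67 g/mol.

285.67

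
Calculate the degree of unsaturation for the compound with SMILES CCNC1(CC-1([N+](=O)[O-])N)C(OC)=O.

Molecular formula from the SMILES: C7H13N3O4.
DoU = (2C + 2 + N − H − X)/2 = (2·7 + 2 + 3 − 13 − 0)/2 = 6/2 = 3.
(Structurally: 1 ring(s) + 2 π bond(s) = 3.)

3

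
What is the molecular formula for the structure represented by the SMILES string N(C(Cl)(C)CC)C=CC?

Heavy atoms from the SMILES: 7 C, 1 Cl, 1 N.
Implicit hydrogens by atom environment:
  3 × C: 3 H each → 9
  2 × C: 1 H each → 2
  1 × C: 2 H
  1 × C: no H
  1 × Cl: no H
  1 × N: 1 H
  Total hydrogens = 14.
Molecular formula: C7H14ClN

C7H14ClN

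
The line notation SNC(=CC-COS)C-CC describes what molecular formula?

Heavy atoms from the SMILES: 7 C, 1 N, 1 O, 2 S.
Implicit hydrogens by atom environment:
  4 × C: 2 H each → 8
  2 × S: 1 H each → 2
  1 × C: 3 H
  1 × C: 1 H
  1 × C: no H
  1 × N: 1 H
  1 × O: no H
  Total hydrogens = 15.
Molecular formula: C7H15NOS2

C7H15NOS2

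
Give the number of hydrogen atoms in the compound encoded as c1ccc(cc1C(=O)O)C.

Hydrogens are implicit in SMILES; fill each atom to its normal valence:
  4 × C (aromatic): 1 H each → 4
  2 × C (aromatic): no H
  1 × C: 3 H
  1 × C: no H
  1 × O: 1 H
  1 × O: no H
  Total hydrogens = 8.

8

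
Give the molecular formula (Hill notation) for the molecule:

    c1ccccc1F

C6H5F

Heavy atoms from the SMILES: 6 C, 1 F.
Implicit hydrogens by atom environment:
  5 × C (aromatic): 1 H each → 5
  1 × C (aromatic): no H
  1 × F: no H
  Total hydrogens = 5.
Molecular formula: C6H5F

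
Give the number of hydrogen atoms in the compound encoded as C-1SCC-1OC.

Hydrogens are implicit in SMILES; fill each atom to its normal valence:
  2 × C: 2 H each → 4
  1 × C: 3 H
  1 × C: 1 H
  1 × O: no H
  1 × S: no H
  Total hydrogens = 8.

8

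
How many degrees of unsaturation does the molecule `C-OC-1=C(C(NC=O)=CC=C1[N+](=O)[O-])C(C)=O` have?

7

Molecular formula from the SMILES: C10H10N2O5.
DoU = (2C + 2 + N − H − X)/2 = (2·10 + 2 + 2 − 10 − 0)/2 = 14/2 = 7.
(Structurally: 1 ring(s) + 6 π bond(s) = 7.)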